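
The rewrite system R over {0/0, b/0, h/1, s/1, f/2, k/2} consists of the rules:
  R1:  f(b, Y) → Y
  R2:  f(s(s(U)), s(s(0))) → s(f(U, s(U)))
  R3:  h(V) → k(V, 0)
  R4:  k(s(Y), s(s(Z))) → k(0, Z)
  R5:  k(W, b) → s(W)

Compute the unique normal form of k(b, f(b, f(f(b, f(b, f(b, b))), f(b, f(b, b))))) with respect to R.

1. k(b, f(b, f(f(b, f(b, f(b, b))), f(b, f(b, b)))))  →  k(b, f(f(b, f(b, f(b, b))), f(b, f(b, b))))   [R1 at 2]
2. k(b, f(f(b, f(b, f(b, b))), f(b, f(b, b))))  →  k(b, f(f(b, f(b, b)), f(b, f(b, b))))   [R1 at 2.1]
3. k(b, f(f(b, f(b, b)), f(b, f(b, b))))  →  k(b, f(f(b, b), f(b, f(b, b))))   [R1 at 2.1]
4. k(b, f(f(b, b), f(b, f(b, b))))  →  k(b, f(b, f(b, f(b, b))))   [R1 at 2.1]
5. k(b, f(b, f(b, f(b, b))))  →  k(b, f(b, f(b, b)))   [R1 at 2]
6. k(b, f(b, f(b, b)))  →  k(b, f(b, b))   [R1 at 2]
7. k(b, f(b, b))  →  k(b, b)   [R1 at 2]
8. k(b, b)  →  s(b)   [R5 at ε]

s(b)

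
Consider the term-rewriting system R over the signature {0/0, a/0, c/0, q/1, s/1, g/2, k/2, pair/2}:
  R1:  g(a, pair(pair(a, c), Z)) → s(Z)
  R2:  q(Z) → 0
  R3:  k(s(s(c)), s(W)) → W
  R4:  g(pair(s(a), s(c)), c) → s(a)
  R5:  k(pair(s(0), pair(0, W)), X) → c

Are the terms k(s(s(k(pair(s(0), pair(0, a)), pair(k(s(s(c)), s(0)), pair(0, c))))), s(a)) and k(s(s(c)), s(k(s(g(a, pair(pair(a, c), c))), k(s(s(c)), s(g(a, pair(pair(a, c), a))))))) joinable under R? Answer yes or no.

Reduce t₁ = k(s(s(k(pair(s(0), pair(0, a)), pair(k(s(s(c)), s(0)), pair(0, c))))), s(a)):
1. k(s(s(k(pair(s(0), pair(0, a)), pair(k(s(s(c)), s(0)), pair(0, c))))), s(a))  →  k(s(s(c)), s(a))   [R5 at 1.1.1]
2. k(s(s(c)), s(a))  →  a   [R3 at ε]

Reduce t₂ = k(s(s(c)), s(k(s(g(a, pair(pair(a, c), c))), k(s(s(c)), s(g(a, pair(pair(a, c), a))))))):
1. k(s(s(c)), s(k(s(g(a, pair(pair(a, c), c))), k(s(s(c)), s(g(a, pair(pair(a, c), a)))))))  →  k(s(g(a, pair(pair(a, c), c))), k(s(s(c)), s(g(a, pair(pair(a, c), a)))))   [R3 at ε]
2. k(s(g(a, pair(pair(a, c), c))), k(s(s(c)), s(g(a, pair(pair(a, c), a)))))  →  k(s(s(c)), k(s(s(c)), s(g(a, pair(pair(a, c), a)))))   [R1 at 1.1]
3. k(s(s(c)), k(s(s(c)), s(g(a, pair(pair(a, c), a)))))  →  k(s(s(c)), g(a, pair(pair(a, c), a)))   [R3 at 2]
4. k(s(s(c)), g(a, pair(pair(a, c), a)))  →  k(s(s(c)), s(a))   [R1 at 2]
5. k(s(s(c)), s(a))  →  a   [R3 at ε]

yes — NF(t₁) = a, NF(t₂) = a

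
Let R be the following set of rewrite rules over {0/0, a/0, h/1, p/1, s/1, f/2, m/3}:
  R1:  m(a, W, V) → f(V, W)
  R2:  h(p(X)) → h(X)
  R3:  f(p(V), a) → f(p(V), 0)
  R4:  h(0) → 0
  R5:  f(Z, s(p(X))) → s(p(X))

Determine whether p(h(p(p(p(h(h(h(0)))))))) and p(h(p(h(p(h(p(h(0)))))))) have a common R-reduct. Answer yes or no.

Reduce t₁ = p(h(p(p(p(h(h(h(0)))))))):
1. p(h(p(p(p(h(h(h(0))))))))  →  p(h(p(p(h(h(h(0)))))))   [R2 at 1]
2. p(h(p(p(h(h(h(0)))))))  →  p(h(p(h(h(h(0))))))   [R2 at 1]
3. p(h(p(h(h(h(0))))))  →  p(h(h(h(h(0)))))   [R2 at 1]
4. p(h(h(h(h(0)))))  →  p(h(h(h(0))))   [R4 at 1.1.1.1]
5. p(h(h(h(0))))  →  p(h(h(0)))   [R4 at 1.1.1]
6. p(h(h(0)))  →  p(h(0))   [R4 at 1.1]
7. p(h(0))  →  p(0)   [R4 at 1]

Reduce t₂ = p(h(p(h(p(h(p(h(0)))))))):
1. p(h(p(h(p(h(p(h(0))))))))  →  p(h(h(p(h(p(h(0)))))))   [R2 at 1]
2. p(h(h(p(h(p(h(0)))))))  →  p(h(h(h(p(h(0))))))   [R2 at 1.1]
3. p(h(h(h(p(h(0))))))  →  p(h(h(h(h(0)))))   [R2 at 1.1.1]
4. p(h(h(h(h(0)))))  →  p(h(h(h(0))))   [R4 at 1.1.1.1]
5. p(h(h(h(0))))  →  p(h(h(0)))   [R4 at 1.1.1]
6. p(h(h(0)))  →  p(h(0))   [R4 at 1.1]
7. p(h(0))  →  p(0)   [R4 at 1]

yes — NF(t₁) = p(0), NF(t₂) = p(0)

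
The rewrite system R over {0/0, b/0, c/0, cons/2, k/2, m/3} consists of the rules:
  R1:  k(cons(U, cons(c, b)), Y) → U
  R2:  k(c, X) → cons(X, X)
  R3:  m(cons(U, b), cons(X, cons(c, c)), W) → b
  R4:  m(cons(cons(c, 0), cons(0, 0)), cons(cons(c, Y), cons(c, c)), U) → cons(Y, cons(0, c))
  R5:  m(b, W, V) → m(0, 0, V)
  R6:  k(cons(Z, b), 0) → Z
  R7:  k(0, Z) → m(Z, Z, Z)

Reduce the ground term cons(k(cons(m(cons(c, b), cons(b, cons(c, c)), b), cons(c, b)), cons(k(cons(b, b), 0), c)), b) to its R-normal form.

cons(b, b)

1. cons(k(cons(m(cons(c, b), cons(b, cons(c, c)), b), cons(c, b)), cons(k(cons(b, b), 0), c)), b)  →  cons(m(cons(c, b), cons(b, cons(c, c)), b), b)   [R1 at 1]
2. cons(m(cons(c, b), cons(b, cons(c, c)), b), b)  →  cons(b, b)   [R3 at 1]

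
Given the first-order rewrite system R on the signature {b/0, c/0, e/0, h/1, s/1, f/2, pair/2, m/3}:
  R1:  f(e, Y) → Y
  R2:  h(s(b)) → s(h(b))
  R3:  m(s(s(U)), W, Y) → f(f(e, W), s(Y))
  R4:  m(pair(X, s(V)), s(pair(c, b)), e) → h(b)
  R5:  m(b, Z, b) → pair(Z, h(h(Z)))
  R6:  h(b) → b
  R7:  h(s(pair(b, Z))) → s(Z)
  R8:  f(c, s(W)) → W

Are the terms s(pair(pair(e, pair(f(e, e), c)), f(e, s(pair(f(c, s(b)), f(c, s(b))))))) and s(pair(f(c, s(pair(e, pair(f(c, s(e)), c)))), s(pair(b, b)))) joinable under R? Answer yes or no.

Reduce t₁ = s(pair(pair(e, pair(f(e, e), c)), f(e, s(pair(f(c, s(b)), f(c, s(b))))))):
1. s(pair(pair(e, pair(f(e, e), c)), f(e, s(pair(f(c, s(b)), f(c, s(b)))))))  →  s(pair(pair(e, pair(e, c)), f(e, s(pair(f(c, s(b)), f(c, s(b)))))))   [R1 at 1.1.2.1]
2. s(pair(pair(e, pair(e, c)), f(e, s(pair(f(c, s(b)), f(c, s(b)))))))  →  s(pair(pair(e, pair(e, c)), s(pair(f(c, s(b)), f(c, s(b))))))   [R1 at 1.2]
3. s(pair(pair(e, pair(e, c)), s(pair(f(c, s(b)), f(c, s(b))))))  →  s(pair(pair(e, pair(e, c)), s(pair(b, f(c, s(b))))))   [R8 at 1.2.1.1]
4. s(pair(pair(e, pair(e, c)), s(pair(b, f(c, s(b))))))  →  s(pair(pair(e, pair(e, c)), s(pair(b, b))))   [R8 at 1.2.1.2]

Reduce t₂ = s(pair(f(c, s(pair(e, pair(f(c, s(e)), c)))), s(pair(b, b)))):
1. s(pair(f(c, s(pair(e, pair(f(c, s(e)), c)))), s(pair(b, b))))  →  s(pair(pair(e, pair(f(c, s(e)), c)), s(pair(b, b))))   [R8 at 1.1]
2. s(pair(pair(e, pair(f(c, s(e)), c)), s(pair(b, b))))  →  s(pair(pair(e, pair(e, c)), s(pair(b, b))))   [R8 at 1.1.2.1]

yes — NF(t₁) = s(pair(pair(e, pair(e, c)), s(pair(b, b)))), NF(t₂) = s(pair(pair(e, pair(e, c)), s(pair(b, b))))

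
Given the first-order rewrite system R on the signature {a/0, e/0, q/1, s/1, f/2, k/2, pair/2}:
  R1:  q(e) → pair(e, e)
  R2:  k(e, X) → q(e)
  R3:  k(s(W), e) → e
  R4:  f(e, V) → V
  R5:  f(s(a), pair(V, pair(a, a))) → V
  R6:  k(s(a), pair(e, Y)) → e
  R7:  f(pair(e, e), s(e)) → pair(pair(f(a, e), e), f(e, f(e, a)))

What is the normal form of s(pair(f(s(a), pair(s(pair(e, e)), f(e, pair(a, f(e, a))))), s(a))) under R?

1. s(pair(f(s(a), pair(s(pair(e, e)), f(e, pair(a, f(e, a))))), s(a)))  →  s(pair(f(s(a), pair(s(pair(e, e)), pair(a, f(e, a)))), s(a)))   [R4 at 1.1.2.2]
2. s(pair(f(s(a), pair(s(pair(e, e)), pair(a, f(e, a)))), s(a)))  →  s(pair(f(s(a), pair(s(pair(e, e)), pair(a, a))), s(a)))   [R4 at 1.1.2.2.2]
3. s(pair(f(s(a), pair(s(pair(e, e)), pair(a, a))), s(a)))  →  s(pair(s(pair(e, e)), s(a)))   [R5 at 1.1]

s(pair(s(pair(e, e)), s(a)))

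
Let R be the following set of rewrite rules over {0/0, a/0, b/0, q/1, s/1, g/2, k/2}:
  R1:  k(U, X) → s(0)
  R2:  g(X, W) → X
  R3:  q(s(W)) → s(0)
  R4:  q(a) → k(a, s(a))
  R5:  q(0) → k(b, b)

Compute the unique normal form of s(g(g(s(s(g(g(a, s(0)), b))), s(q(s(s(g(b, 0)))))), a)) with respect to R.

1. s(g(g(s(s(g(g(a, s(0)), b))), s(q(s(s(g(b, 0)))))), a))  →  s(g(s(s(g(g(a, s(0)), b))), s(q(s(s(g(b, 0)))))))   [R2 at 1]
2. s(g(s(s(g(g(a, s(0)), b))), s(q(s(s(g(b, 0)))))))  →  s(s(s(g(g(a, s(0)), b))))   [R2 at 1]
3. s(s(s(g(g(a, s(0)), b))))  →  s(s(s(g(a, s(0)))))   [R2 at 1.1.1]
4. s(s(s(g(a, s(0)))))  →  s(s(s(a)))   [R2 at 1.1.1]

s(s(s(a)))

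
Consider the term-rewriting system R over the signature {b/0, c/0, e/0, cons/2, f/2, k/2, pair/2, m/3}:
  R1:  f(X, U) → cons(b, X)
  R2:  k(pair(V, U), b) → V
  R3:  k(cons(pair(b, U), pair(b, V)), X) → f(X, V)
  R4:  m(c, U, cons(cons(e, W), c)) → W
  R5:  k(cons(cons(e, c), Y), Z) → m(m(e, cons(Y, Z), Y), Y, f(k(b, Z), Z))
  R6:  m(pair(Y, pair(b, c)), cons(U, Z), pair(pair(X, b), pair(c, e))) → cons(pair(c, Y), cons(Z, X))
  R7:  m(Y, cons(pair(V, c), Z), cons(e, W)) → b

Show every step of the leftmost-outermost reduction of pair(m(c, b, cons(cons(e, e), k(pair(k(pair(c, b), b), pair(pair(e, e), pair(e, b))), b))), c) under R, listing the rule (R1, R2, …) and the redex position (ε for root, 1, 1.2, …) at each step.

1. pair(m(c, b, cons(cons(e, e), k(pair(k(pair(c, b), b), pair(pair(e, e), pair(e, b))), b))), c)  →  pair(m(c, b, cons(cons(e, e), k(pair(c, b), b))), c)   [R2 at 1.3.2]
2. pair(m(c, b, cons(cons(e, e), k(pair(c, b), b))), c)  →  pair(m(c, b, cons(cons(e, e), c)), c)   [R2 at 1.3.2]
3. pair(m(c, b, cons(cons(e, e), c)), c)  →  pair(e, c)   [R4 at 1]

pair(e, c)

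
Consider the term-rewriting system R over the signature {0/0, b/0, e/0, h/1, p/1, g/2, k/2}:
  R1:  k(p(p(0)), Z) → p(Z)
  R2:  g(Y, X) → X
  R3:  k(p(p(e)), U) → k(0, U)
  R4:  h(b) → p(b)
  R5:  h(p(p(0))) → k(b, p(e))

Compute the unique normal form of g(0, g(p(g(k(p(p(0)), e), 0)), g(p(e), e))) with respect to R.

1. g(0, g(p(g(k(p(p(0)), e), 0)), g(p(e), e)))  →  g(p(g(k(p(p(0)), e), 0)), g(p(e), e))   [R2 at ε]
2. g(p(g(k(p(p(0)), e), 0)), g(p(e), e))  →  g(p(e), e)   [R2 at ε]
3. g(p(e), e)  →  e   [R2 at ε]

e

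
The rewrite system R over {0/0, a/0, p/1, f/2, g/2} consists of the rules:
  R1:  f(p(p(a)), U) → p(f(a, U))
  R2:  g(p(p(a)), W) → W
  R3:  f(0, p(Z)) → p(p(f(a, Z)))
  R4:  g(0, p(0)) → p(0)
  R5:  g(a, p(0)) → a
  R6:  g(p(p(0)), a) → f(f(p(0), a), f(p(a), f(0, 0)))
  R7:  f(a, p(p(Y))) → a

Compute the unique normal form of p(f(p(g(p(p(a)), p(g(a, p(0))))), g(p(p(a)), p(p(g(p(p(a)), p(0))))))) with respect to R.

p(p(a))

1. p(f(p(g(p(p(a)), p(g(a, p(0))))), g(p(p(a)), p(p(g(p(p(a)), p(0)))))))  →  p(f(p(p(g(a, p(0)))), g(p(p(a)), p(p(g(p(p(a)), p(0)))))))   [R2 at 1.1.1]
2. p(f(p(p(g(a, p(0)))), g(p(p(a)), p(p(g(p(p(a)), p(0)))))))  →  p(f(p(p(a)), g(p(p(a)), p(p(g(p(p(a)), p(0)))))))   [R5 at 1.1.1.1]
3. p(f(p(p(a)), g(p(p(a)), p(p(g(p(p(a)), p(0)))))))  →  p(p(f(a, g(p(p(a)), p(p(g(p(p(a)), p(0))))))))   [R1 at 1]
4. p(p(f(a, g(p(p(a)), p(p(g(p(p(a)), p(0))))))))  →  p(p(f(a, p(p(g(p(p(a)), p(0)))))))   [R2 at 1.1.2]
5. p(p(f(a, p(p(g(p(p(a)), p(0)))))))  →  p(p(a))   [R7 at 1.1]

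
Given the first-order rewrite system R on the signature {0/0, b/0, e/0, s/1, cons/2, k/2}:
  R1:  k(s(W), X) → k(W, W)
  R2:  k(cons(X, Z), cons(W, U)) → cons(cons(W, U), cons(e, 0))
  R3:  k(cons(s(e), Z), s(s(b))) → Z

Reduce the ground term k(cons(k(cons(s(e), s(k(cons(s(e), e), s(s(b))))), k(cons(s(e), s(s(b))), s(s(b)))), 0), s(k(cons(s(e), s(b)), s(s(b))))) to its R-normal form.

0

1. k(cons(k(cons(s(e), s(k(cons(s(e), e), s(s(b))))), k(cons(s(e), s(s(b))), s(s(b)))), 0), s(k(cons(s(e), s(b)), s(s(b)))))  →  k(cons(k(cons(s(e), s(e)), k(cons(s(e), s(s(b))), s(s(b)))), 0), s(k(cons(s(e), s(b)), s(s(b)))))   [R3 at 1.1.1.2.1]
2. k(cons(k(cons(s(e), s(e)), k(cons(s(e), s(s(b))), s(s(b)))), 0), s(k(cons(s(e), s(b)), s(s(b)))))  →  k(cons(k(cons(s(e), s(e)), s(s(b))), 0), s(k(cons(s(e), s(b)), s(s(b)))))   [R3 at 1.1.2]
3. k(cons(k(cons(s(e), s(e)), s(s(b))), 0), s(k(cons(s(e), s(b)), s(s(b)))))  →  k(cons(s(e), 0), s(k(cons(s(e), s(b)), s(s(b)))))   [R3 at 1.1]
4. k(cons(s(e), 0), s(k(cons(s(e), s(b)), s(s(b)))))  →  k(cons(s(e), 0), s(s(b)))   [R3 at 2.1]
5. k(cons(s(e), 0), s(s(b)))  →  0   [R3 at ε]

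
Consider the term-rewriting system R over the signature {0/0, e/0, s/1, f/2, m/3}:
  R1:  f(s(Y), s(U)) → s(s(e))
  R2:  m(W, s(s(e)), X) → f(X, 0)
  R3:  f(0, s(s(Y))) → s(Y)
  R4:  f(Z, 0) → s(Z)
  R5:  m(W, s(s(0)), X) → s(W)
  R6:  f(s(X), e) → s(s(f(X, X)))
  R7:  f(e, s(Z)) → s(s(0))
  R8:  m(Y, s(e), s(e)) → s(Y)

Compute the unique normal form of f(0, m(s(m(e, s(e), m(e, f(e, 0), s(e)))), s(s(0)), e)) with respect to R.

1. f(0, m(s(m(e, s(e), m(e, f(e, 0), s(e)))), s(s(0)), e))  →  f(0, s(s(m(e, s(e), m(e, f(e, 0), s(e))))))   [R5 at 2]
2. f(0, s(s(m(e, s(e), m(e, f(e, 0), s(e))))))  →  s(m(e, s(e), m(e, f(e, 0), s(e))))   [R3 at ε]
3. s(m(e, s(e), m(e, f(e, 0), s(e))))  →  s(m(e, s(e), m(e, s(e), s(e))))   [R4 at 1.3.2]
4. s(m(e, s(e), m(e, s(e), s(e))))  →  s(m(e, s(e), s(e)))   [R8 at 1.3]
5. s(m(e, s(e), s(e)))  →  s(s(e))   [R8 at 1]

s(s(e))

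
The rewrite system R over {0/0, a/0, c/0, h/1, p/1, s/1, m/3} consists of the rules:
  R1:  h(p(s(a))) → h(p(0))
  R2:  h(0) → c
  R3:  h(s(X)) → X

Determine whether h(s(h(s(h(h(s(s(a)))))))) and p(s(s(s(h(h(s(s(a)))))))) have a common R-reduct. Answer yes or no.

no — NF(t₁) = a, NF(t₂) = p(s(s(s(a))))

Reduce t₁ = h(s(h(s(h(h(s(s(a)))))))):
1. h(s(h(s(h(h(s(s(a))))))))  →  h(s(h(h(s(s(a))))))   [R3 at ε]
2. h(s(h(h(s(s(a))))))  →  h(h(s(s(a))))   [R3 at ε]
3. h(h(s(s(a))))  →  h(s(a))   [R3 at 1]
4. h(s(a))  →  a   [R3 at ε]

Reduce t₂ = p(s(s(s(h(h(s(s(a)))))))):
1. p(s(s(s(h(h(s(s(a))))))))  →  p(s(s(s(h(s(a))))))   [R3 at 1.1.1.1.1]
2. p(s(s(s(h(s(a))))))  →  p(s(s(s(a))))   [R3 at 1.1.1.1]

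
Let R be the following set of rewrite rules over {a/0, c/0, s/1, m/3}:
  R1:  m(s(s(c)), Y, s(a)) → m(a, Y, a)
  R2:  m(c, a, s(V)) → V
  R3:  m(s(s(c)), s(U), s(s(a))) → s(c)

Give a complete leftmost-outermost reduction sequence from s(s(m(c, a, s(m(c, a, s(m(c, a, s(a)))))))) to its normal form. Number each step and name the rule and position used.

1. s(s(m(c, a, s(m(c, a, s(m(c, a, s(a))))))))  →  s(s(m(c, a, s(m(c, a, s(a))))))   [R2 at 1.1]
2. s(s(m(c, a, s(m(c, a, s(a))))))  →  s(s(m(c, a, s(a))))   [R2 at 1.1]
3. s(s(m(c, a, s(a))))  →  s(s(a))   [R2 at 1.1]

s(s(a))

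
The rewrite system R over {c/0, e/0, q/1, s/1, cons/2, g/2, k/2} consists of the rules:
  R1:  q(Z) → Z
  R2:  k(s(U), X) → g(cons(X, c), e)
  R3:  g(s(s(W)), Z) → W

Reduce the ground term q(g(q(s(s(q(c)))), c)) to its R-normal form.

c

1. q(g(q(s(s(q(c)))), c))  →  g(q(s(s(q(c)))), c)   [R1 at ε]
2. g(q(s(s(q(c)))), c)  →  g(s(s(q(c))), c)   [R1 at 1]
3. g(s(s(q(c))), c)  →  q(c)   [R3 at ε]
4. q(c)  →  c   [R1 at ε]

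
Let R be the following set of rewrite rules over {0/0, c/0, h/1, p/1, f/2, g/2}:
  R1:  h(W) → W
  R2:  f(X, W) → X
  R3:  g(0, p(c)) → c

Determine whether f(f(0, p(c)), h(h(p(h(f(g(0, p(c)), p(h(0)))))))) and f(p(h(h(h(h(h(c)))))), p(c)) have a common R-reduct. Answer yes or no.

no — NF(t₁) = 0, NF(t₂) = p(c)

Reduce t₁ = f(f(0, p(c)), h(h(p(h(f(g(0, p(c)), p(h(0)))))))):
1. f(f(0, p(c)), h(h(p(h(f(g(0, p(c)), p(h(0))))))))  →  f(0, p(c))   [R2 at ε]
2. f(0, p(c))  →  0   [R2 at ε]

Reduce t₂ = f(p(h(h(h(h(h(c)))))), p(c)):
1. f(p(h(h(h(h(h(c)))))), p(c))  →  p(h(h(h(h(h(c))))))   [R2 at ε]
2. p(h(h(h(h(h(c))))))  →  p(h(h(h(h(c)))))   [R1 at 1]
3. p(h(h(h(h(c)))))  →  p(h(h(h(c))))   [R1 at 1]
4. p(h(h(h(c))))  →  p(h(h(c)))   [R1 at 1]
5. p(h(h(c)))  →  p(h(c))   [R1 at 1]
6. p(h(c))  →  p(c)   [R1 at 1]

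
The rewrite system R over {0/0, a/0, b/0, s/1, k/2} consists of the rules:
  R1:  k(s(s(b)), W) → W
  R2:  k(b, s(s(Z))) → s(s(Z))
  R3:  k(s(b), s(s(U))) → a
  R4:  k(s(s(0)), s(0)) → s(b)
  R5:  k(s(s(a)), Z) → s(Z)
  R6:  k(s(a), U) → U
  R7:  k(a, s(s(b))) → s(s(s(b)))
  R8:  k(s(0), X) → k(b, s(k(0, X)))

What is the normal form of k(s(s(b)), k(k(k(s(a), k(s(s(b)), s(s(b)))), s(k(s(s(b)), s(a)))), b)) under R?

1. k(s(s(b)), k(k(k(s(a), k(s(s(b)), s(s(b)))), s(k(s(s(b)), s(a)))), b))  →  k(k(k(s(a), k(s(s(b)), s(s(b)))), s(k(s(s(b)), s(a)))), b)   [R1 at ε]
2. k(k(k(s(a), k(s(s(b)), s(s(b)))), s(k(s(s(b)), s(a)))), b)  →  k(k(k(s(s(b)), s(s(b))), s(k(s(s(b)), s(a)))), b)   [R6 at 1.1]
3. k(k(k(s(s(b)), s(s(b))), s(k(s(s(b)), s(a)))), b)  →  k(k(s(s(b)), s(k(s(s(b)), s(a)))), b)   [R1 at 1.1]
4. k(k(s(s(b)), s(k(s(s(b)), s(a)))), b)  →  k(s(k(s(s(b)), s(a))), b)   [R1 at 1]
5. k(s(k(s(s(b)), s(a))), b)  →  k(s(s(a)), b)   [R1 at 1.1]
6. k(s(s(a)), b)  →  s(b)   [R5 at ε]

s(b)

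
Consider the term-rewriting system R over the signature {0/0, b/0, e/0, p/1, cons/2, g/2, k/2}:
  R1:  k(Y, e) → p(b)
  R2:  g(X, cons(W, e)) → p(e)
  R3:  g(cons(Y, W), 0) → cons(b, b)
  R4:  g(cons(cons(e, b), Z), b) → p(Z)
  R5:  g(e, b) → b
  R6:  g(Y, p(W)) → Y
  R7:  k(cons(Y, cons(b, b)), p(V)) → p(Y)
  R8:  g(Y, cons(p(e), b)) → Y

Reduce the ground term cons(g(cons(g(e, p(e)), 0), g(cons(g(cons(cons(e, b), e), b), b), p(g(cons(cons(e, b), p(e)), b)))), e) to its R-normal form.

cons(cons(e, 0), e)

1. cons(g(cons(g(e, p(e)), 0), g(cons(g(cons(cons(e, b), e), b), b), p(g(cons(cons(e, b), p(e)), b)))), e)  →  cons(g(cons(e, 0), g(cons(g(cons(cons(e, b), e), b), b), p(g(cons(cons(e, b), p(e)), b)))), e)   [R6 at 1.1.1]
2. cons(g(cons(e, 0), g(cons(g(cons(cons(e, b), e), b), b), p(g(cons(cons(e, b), p(e)), b)))), e)  →  cons(g(cons(e, 0), cons(g(cons(cons(e, b), e), b), b)), e)   [R6 at 1.2]
3. cons(g(cons(e, 0), cons(g(cons(cons(e, b), e), b), b)), e)  →  cons(g(cons(e, 0), cons(p(e), b)), e)   [R4 at 1.2.1]
4. cons(g(cons(e, 0), cons(p(e), b)), e)  →  cons(cons(e, 0), e)   [R8 at 1]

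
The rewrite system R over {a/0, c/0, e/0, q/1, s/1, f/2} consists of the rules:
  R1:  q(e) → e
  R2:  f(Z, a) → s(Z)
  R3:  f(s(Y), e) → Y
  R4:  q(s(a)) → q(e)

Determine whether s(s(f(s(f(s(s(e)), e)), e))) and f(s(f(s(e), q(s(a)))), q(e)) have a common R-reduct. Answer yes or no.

Reduce t₁ = s(s(f(s(f(s(s(e)), e)), e))):
1. s(s(f(s(f(s(s(e)), e)), e)))  →  s(s(f(s(s(e)), e)))   [R3 at 1.1]
2. s(s(f(s(s(e)), e)))  →  s(s(s(e)))   [R3 at 1.1]

Reduce t₂ = f(s(f(s(e), q(s(a)))), q(e)):
1. f(s(f(s(e), q(s(a)))), q(e))  →  f(s(f(s(e), q(e))), q(e))   [R4 at 1.1.2]
2. f(s(f(s(e), q(e))), q(e))  →  f(s(f(s(e), e)), q(e))   [R1 at 1.1.2]
3. f(s(f(s(e), e)), q(e))  →  f(s(e), q(e))   [R3 at 1.1]
4. f(s(e), q(e))  →  f(s(e), e)   [R1 at 2]
5. f(s(e), e)  →  e   [R3 at ε]

no — NF(t₁) = s(s(s(e))), NF(t₂) = e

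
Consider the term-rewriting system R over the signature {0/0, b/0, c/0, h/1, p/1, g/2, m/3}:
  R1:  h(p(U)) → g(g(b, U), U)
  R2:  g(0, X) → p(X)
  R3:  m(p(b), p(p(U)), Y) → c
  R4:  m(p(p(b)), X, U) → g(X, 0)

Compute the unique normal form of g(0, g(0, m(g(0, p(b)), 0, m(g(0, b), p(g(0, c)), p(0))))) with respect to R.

1. g(0, g(0, m(g(0, p(b)), 0, m(g(0, b), p(g(0, c)), p(0)))))  →  p(g(0, m(g(0, p(b)), 0, m(g(0, b), p(g(0, c)), p(0)))))   [R2 at ε]
2. p(g(0, m(g(0, p(b)), 0, m(g(0, b), p(g(0, c)), p(0)))))  →  p(p(m(g(0, p(b)), 0, m(g(0, b), p(g(0, c)), p(0)))))   [R2 at 1]
3. p(p(m(g(0, p(b)), 0, m(g(0, b), p(g(0, c)), p(0)))))  →  p(p(m(p(p(b)), 0, m(g(0, b), p(g(0, c)), p(0)))))   [R2 at 1.1.1]
4. p(p(m(p(p(b)), 0, m(g(0, b), p(g(0, c)), p(0)))))  →  p(p(g(0, 0)))   [R4 at 1.1]
5. p(p(g(0, 0)))  →  p(p(p(0)))   [R2 at 1.1]

p(p(p(0)))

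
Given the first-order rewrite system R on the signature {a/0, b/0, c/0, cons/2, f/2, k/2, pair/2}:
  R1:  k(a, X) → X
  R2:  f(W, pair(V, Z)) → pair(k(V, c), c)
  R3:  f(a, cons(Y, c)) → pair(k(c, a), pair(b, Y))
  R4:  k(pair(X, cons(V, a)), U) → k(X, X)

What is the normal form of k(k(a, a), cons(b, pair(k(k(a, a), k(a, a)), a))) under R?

cons(b, pair(a, a))

1. k(k(a, a), cons(b, pair(k(k(a, a), k(a, a)), a)))  →  k(a, cons(b, pair(k(k(a, a), k(a, a)), a)))   [R1 at 1]
2. k(a, cons(b, pair(k(k(a, a), k(a, a)), a)))  →  cons(b, pair(k(k(a, a), k(a, a)), a))   [R1 at ε]
3. cons(b, pair(k(k(a, a), k(a, a)), a))  →  cons(b, pair(k(a, k(a, a)), a))   [R1 at 2.1.1]
4. cons(b, pair(k(a, k(a, a)), a))  →  cons(b, pair(k(a, a), a))   [R1 at 2.1]
5. cons(b, pair(k(a, a), a))  →  cons(b, pair(a, a))   [R1 at 2.1]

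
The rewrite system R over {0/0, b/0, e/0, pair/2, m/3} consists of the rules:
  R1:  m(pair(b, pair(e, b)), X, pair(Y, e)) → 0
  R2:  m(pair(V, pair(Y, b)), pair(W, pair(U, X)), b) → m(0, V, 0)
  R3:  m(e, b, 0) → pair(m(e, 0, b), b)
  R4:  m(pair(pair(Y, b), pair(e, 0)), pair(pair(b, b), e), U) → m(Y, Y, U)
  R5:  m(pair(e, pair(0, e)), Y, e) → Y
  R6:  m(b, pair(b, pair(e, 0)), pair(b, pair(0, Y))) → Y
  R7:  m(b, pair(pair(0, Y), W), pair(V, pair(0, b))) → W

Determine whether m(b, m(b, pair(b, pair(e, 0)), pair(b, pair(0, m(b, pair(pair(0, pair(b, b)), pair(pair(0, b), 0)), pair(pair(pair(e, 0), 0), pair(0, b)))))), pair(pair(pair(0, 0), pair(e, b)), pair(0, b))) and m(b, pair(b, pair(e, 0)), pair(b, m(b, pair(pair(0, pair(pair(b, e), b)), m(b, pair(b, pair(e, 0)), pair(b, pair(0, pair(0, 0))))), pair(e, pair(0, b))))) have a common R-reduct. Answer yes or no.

Reduce t₁ = m(b, m(b, pair(b, pair(e, 0)), pair(b, pair(0, m(b, pair(pair(0, pair(b, b)), pair(pair(0, b), 0)), pair(pair(pair(e, 0), 0), pair(0, b)))))), pair(pair(pair(0, 0), pair(e, b)), pair(0, b))):
1. m(b, m(b, pair(b, pair(e, 0)), pair(b, pair(0, m(b, pair(pair(0, pair(b, b)), pair(pair(0, b), 0)), pair(pair(pair(e, 0), 0), pair(0, b)))))), pair(pair(pair(0, 0), pair(e, b)), pair(0, b)))  →  m(b, m(b, pair(pair(0, pair(b, b)), pair(pair(0, b), 0)), pair(pair(pair(e, 0), 0), pair(0, b))), pair(pair(pair(0, 0), pair(e, b)), pair(0, b)))   [R6 at 2]
2. m(b, m(b, pair(pair(0, pair(b, b)), pair(pair(0, b), 0)), pair(pair(pair(e, 0), 0), pair(0, b))), pair(pair(pair(0, 0), pair(e, b)), pair(0, b)))  →  m(b, pair(pair(0, b), 0), pair(pair(pair(0, 0), pair(e, b)), pair(0, b)))   [R7 at 2]
3. m(b, pair(pair(0, b), 0), pair(pair(pair(0, 0), pair(e, b)), pair(0, b)))  →  0   [R7 at ε]

Reduce t₂ = m(b, pair(b, pair(e, 0)), pair(b, m(b, pair(pair(0, pair(pair(b, e), b)), m(b, pair(b, pair(e, 0)), pair(b, pair(0, pair(0, 0))))), pair(e, pair(0, b))))):
1. m(b, pair(b, pair(e, 0)), pair(b, m(b, pair(pair(0, pair(pair(b, e), b)), m(b, pair(b, pair(e, 0)), pair(b, pair(0, pair(0, 0))))), pair(e, pair(0, b)))))  →  m(b, pair(b, pair(e, 0)), pair(b, m(b, pair(b, pair(e, 0)), pair(b, pair(0, pair(0, 0))))))   [R7 at 3.2]
2. m(b, pair(b, pair(e, 0)), pair(b, m(b, pair(b, pair(e, 0)), pair(b, pair(0, pair(0, 0))))))  →  m(b, pair(b, pair(e, 0)), pair(b, pair(0, 0)))   [R6 at 3.2]
3. m(b, pair(b, pair(e, 0)), pair(b, pair(0, 0)))  →  0   [R6 at ε]

yes — NF(t₁) = 0, NF(t₂) = 0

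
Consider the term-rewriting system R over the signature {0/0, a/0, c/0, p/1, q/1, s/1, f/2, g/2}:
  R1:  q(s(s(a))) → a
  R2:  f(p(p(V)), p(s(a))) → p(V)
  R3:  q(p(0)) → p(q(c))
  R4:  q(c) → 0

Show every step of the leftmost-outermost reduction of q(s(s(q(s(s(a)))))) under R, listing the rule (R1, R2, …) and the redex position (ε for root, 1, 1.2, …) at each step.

a

1. q(s(s(q(s(s(a))))))  →  q(s(s(a)))   [R1 at 1.1.1]
2. q(s(s(a)))  →  a   [R1 at ε]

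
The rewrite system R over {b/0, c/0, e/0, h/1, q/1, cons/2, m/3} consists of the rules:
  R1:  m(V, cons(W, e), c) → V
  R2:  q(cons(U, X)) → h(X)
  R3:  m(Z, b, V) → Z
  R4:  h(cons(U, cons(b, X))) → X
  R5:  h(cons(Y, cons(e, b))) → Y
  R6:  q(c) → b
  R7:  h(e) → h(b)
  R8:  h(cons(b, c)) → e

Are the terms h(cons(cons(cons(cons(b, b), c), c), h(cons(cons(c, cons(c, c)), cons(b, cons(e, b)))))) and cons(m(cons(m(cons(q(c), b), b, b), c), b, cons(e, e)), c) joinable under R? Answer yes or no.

yes — NF(t₁) = cons(cons(cons(b, b), c), c), NF(t₂) = cons(cons(cons(b, b), c), c)

Reduce t₁ = h(cons(cons(cons(cons(b, b), c), c), h(cons(cons(c, cons(c, c)), cons(b, cons(e, b)))))):
1. h(cons(cons(cons(cons(b, b), c), c), h(cons(cons(c, cons(c, c)), cons(b, cons(e, b))))))  →  h(cons(cons(cons(cons(b, b), c), c), cons(e, b)))   [R4 at 1.2]
2. h(cons(cons(cons(cons(b, b), c), c), cons(e, b)))  →  cons(cons(cons(b, b), c), c)   [R5 at ε]

Reduce t₂ = cons(m(cons(m(cons(q(c), b), b, b), c), b, cons(e, e)), c):
1. cons(m(cons(m(cons(q(c), b), b, b), c), b, cons(e, e)), c)  →  cons(cons(m(cons(q(c), b), b, b), c), c)   [R3 at 1]
2. cons(cons(m(cons(q(c), b), b, b), c), c)  →  cons(cons(cons(q(c), b), c), c)   [R3 at 1.1]
3. cons(cons(cons(q(c), b), c), c)  →  cons(cons(cons(b, b), c), c)   [R6 at 1.1.1]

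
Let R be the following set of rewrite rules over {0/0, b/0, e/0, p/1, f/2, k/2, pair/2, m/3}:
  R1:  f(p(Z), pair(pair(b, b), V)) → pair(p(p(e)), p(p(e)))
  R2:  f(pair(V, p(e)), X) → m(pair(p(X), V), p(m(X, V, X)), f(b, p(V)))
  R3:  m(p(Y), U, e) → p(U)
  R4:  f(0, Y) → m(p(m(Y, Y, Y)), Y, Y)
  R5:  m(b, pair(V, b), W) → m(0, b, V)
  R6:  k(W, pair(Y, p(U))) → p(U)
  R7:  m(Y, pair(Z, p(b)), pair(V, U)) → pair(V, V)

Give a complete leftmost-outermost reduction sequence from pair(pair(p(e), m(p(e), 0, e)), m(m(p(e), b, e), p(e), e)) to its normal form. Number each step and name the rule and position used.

1. pair(pair(p(e), m(p(e), 0, e)), m(m(p(e), b, e), p(e), e))  →  pair(pair(p(e), p(0)), m(m(p(e), b, e), p(e), e))   [R3 at 1.2]
2. pair(pair(p(e), p(0)), m(m(p(e), b, e), p(e), e))  →  pair(pair(p(e), p(0)), m(p(b), p(e), e))   [R3 at 2.1]
3. pair(pair(p(e), p(0)), m(p(b), p(e), e))  →  pair(pair(p(e), p(0)), p(p(e)))   [R3 at 2]

pair(pair(p(e), p(0)), p(p(e)))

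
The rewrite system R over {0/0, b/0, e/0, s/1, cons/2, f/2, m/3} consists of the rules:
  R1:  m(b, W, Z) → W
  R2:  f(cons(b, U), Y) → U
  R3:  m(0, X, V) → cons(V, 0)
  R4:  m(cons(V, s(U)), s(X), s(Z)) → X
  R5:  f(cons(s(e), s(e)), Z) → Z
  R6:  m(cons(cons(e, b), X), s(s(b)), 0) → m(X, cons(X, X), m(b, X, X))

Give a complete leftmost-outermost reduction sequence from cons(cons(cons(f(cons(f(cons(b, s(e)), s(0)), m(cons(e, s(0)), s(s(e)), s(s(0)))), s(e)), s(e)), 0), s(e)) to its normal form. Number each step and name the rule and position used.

1. cons(cons(cons(f(cons(f(cons(b, s(e)), s(0)), m(cons(e, s(0)), s(s(e)), s(s(0)))), s(e)), s(e)), 0), s(e))  →  cons(cons(cons(f(cons(s(e), m(cons(e, s(0)), s(s(e)), s(s(0)))), s(e)), s(e)), 0), s(e))   [R2 at 1.1.1.1.1]
2. cons(cons(cons(f(cons(s(e), m(cons(e, s(0)), s(s(e)), s(s(0)))), s(e)), s(e)), 0), s(e))  →  cons(cons(cons(f(cons(s(e), s(e)), s(e)), s(e)), 0), s(e))   [R4 at 1.1.1.1.2]
3. cons(cons(cons(f(cons(s(e), s(e)), s(e)), s(e)), 0), s(e))  →  cons(cons(cons(s(e), s(e)), 0), s(e))   [R5 at 1.1.1]

cons(cons(cons(s(e), s(e)), 0), s(e))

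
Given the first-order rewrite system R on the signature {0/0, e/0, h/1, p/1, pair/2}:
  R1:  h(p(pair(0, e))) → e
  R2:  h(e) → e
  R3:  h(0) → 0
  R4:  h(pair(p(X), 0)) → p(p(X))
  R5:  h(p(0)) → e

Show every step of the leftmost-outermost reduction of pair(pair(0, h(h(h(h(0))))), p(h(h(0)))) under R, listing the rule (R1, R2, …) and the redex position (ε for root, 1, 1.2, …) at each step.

1. pair(pair(0, h(h(h(h(0))))), p(h(h(0))))  →  pair(pair(0, h(h(h(0)))), p(h(h(0))))   [R3 at 1.2.1.1.1]
2. pair(pair(0, h(h(h(0)))), p(h(h(0))))  →  pair(pair(0, h(h(0))), p(h(h(0))))   [R3 at 1.2.1.1]
3. pair(pair(0, h(h(0))), p(h(h(0))))  →  pair(pair(0, h(0)), p(h(h(0))))   [R3 at 1.2.1]
4. pair(pair(0, h(0)), p(h(h(0))))  →  pair(pair(0, 0), p(h(h(0))))   [R3 at 1.2]
5. pair(pair(0, 0), p(h(h(0))))  →  pair(pair(0, 0), p(h(0)))   [R3 at 2.1.1]
6. pair(pair(0, 0), p(h(0)))  →  pair(pair(0, 0), p(0))   [R3 at 2.1]

pair(pair(0, 0), p(0))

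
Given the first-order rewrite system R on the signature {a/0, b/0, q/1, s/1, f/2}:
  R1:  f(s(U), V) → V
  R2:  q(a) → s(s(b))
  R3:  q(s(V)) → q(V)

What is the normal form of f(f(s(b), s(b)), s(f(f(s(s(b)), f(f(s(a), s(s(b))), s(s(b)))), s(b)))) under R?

1. f(f(s(b), s(b)), s(f(f(s(s(b)), f(f(s(a), s(s(b))), s(s(b)))), s(b))))  →  f(s(b), s(f(f(s(s(b)), f(f(s(a), s(s(b))), s(s(b)))), s(b))))   [R1 at 1]
2. f(s(b), s(f(f(s(s(b)), f(f(s(a), s(s(b))), s(s(b)))), s(b))))  →  s(f(f(s(s(b)), f(f(s(a), s(s(b))), s(s(b)))), s(b)))   [R1 at ε]
3. s(f(f(s(s(b)), f(f(s(a), s(s(b))), s(s(b)))), s(b)))  →  s(f(f(f(s(a), s(s(b))), s(s(b))), s(b)))   [R1 at 1.1]
4. s(f(f(f(s(a), s(s(b))), s(s(b))), s(b)))  →  s(f(f(s(s(b)), s(s(b))), s(b)))   [R1 at 1.1.1]
5. s(f(f(s(s(b)), s(s(b))), s(b)))  →  s(f(s(s(b)), s(b)))   [R1 at 1.1]
6. s(f(s(s(b)), s(b)))  →  s(s(b))   [R1 at 1]

s(s(b))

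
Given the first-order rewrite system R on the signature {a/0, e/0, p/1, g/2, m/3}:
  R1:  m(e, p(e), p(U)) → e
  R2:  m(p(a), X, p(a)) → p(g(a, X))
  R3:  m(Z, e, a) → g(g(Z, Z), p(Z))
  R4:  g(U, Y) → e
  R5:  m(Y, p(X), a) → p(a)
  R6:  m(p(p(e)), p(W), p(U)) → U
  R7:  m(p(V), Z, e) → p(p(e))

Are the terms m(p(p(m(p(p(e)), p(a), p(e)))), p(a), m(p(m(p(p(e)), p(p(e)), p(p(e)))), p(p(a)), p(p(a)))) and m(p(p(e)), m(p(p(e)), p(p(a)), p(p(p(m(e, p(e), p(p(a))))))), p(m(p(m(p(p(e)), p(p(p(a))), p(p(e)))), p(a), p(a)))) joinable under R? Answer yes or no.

Reduce t₁ = m(p(p(m(p(p(e)), p(a), p(e)))), p(a), m(p(m(p(p(e)), p(p(e)), p(p(e)))), p(p(a)), p(p(a)))):
1. m(p(p(m(p(p(e)), p(a), p(e)))), p(a), m(p(m(p(p(e)), p(p(e)), p(p(e)))), p(p(a)), p(p(a))))  →  m(p(p(e)), p(a), m(p(m(p(p(e)), p(p(e)), p(p(e)))), p(p(a)), p(p(a))))   [R6 at 1.1.1]
2. m(p(p(e)), p(a), m(p(m(p(p(e)), p(p(e)), p(p(e)))), p(p(a)), p(p(a))))  →  m(p(p(e)), p(a), m(p(p(e)), p(p(a)), p(p(a))))   [R6 at 3.1.1]
3. m(p(p(e)), p(a), m(p(p(e)), p(p(a)), p(p(a))))  →  m(p(p(e)), p(a), p(a))   [R6 at 3]
4. m(p(p(e)), p(a), p(a))  →  a   [R6 at ε]

Reduce t₂ = m(p(p(e)), m(p(p(e)), p(p(a)), p(p(p(m(e, p(e), p(p(a))))))), p(m(p(m(p(p(e)), p(p(p(a))), p(p(e)))), p(a), p(a)))):
1. m(p(p(e)), m(p(p(e)), p(p(a)), p(p(p(m(e, p(e), p(p(a))))))), p(m(p(m(p(p(e)), p(p(p(a))), p(p(e)))), p(a), p(a))))  →  m(p(p(e)), p(p(m(e, p(e), p(p(a))))), p(m(p(m(p(p(e)), p(p(p(a))), p(p(e)))), p(a), p(a))))   [R6 at 2]
2. m(p(p(e)), p(p(m(e, p(e), p(p(a))))), p(m(p(m(p(p(e)), p(p(p(a))), p(p(e)))), p(a), p(a))))  →  m(p(m(p(p(e)), p(p(p(a))), p(p(e)))), p(a), p(a))   [R6 at ε]
3. m(p(m(p(p(e)), p(p(p(a))), p(p(e)))), p(a), p(a))  →  m(p(p(e)), p(a), p(a))   [R6 at 1.1]
4. m(p(p(e)), p(a), p(a))  →  a   [R6 at ε]

yes — NF(t₁) = a, NF(t₂) = a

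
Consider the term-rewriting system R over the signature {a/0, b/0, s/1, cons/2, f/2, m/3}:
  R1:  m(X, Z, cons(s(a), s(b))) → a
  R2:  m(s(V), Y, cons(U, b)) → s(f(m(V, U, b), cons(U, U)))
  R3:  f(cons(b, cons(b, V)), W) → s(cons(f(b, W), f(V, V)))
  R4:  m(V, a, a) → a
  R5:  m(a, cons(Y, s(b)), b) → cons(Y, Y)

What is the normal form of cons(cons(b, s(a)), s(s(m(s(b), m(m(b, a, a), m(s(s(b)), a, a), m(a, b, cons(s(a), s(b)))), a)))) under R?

1. cons(cons(b, s(a)), s(s(m(s(b), m(m(b, a, a), m(s(s(b)), a, a), m(a, b, cons(s(a), s(b)))), a))))  →  cons(cons(b, s(a)), s(s(m(s(b), m(a, m(s(s(b)), a, a), m(a, b, cons(s(a), s(b)))), a))))   [R4 at 2.1.1.2.1]
2. cons(cons(b, s(a)), s(s(m(s(b), m(a, m(s(s(b)), a, a), m(a, b, cons(s(a), s(b)))), a))))  →  cons(cons(b, s(a)), s(s(m(s(b), m(a, a, m(a, b, cons(s(a), s(b)))), a))))   [R4 at 2.1.1.2.2]
3. cons(cons(b, s(a)), s(s(m(s(b), m(a, a, m(a, b, cons(s(a), s(b)))), a))))  →  cons(cons(b, s(a)), s(s(m(s(b), m(a, a, a), a))))   [R1 at 2.1.1.2.3]
4. cons(cons(b, s(a)), s(s(m(s(b), m(a, a, a), a))))  →  cons(cons(b, s(a)), s(s(m(s(b), a, a))))   [R4 at 2.1.1.2]
5. cons(cons(b, s(a)), s(s(m(s(b), a, a))))  →  cons(cons(b, s(a)), s(s(a)))   [R4 at 2.1.1]

cons(cons(b, s(a)), s(s(a)))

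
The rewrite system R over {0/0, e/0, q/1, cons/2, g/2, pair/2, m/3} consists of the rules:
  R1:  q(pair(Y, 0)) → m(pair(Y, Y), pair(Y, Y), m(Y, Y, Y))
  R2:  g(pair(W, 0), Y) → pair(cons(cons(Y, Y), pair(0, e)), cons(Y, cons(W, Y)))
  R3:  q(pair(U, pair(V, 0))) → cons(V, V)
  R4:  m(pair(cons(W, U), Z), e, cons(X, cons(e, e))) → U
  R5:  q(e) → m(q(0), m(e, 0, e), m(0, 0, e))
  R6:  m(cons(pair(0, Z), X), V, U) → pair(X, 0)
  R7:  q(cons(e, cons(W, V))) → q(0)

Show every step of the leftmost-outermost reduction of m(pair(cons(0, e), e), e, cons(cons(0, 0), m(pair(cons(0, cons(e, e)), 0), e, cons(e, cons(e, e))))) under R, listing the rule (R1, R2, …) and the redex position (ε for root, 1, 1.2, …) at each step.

1. m(pair(cons(0, e), e), e, cons(cons(0, 0), m(pair(cons(0, cons(e, e)), 0), e, cons(e, cons(e, e)))))  →  m(pair(cons(0, e), e), e, cons(cons(0, 0), cons(e, e)))   [R4 at 3.2]
2. m(pair(cons(0, e), e), e, cons(cons(0, 0), cons(e, e)))  →  e   [R4 at ε]

e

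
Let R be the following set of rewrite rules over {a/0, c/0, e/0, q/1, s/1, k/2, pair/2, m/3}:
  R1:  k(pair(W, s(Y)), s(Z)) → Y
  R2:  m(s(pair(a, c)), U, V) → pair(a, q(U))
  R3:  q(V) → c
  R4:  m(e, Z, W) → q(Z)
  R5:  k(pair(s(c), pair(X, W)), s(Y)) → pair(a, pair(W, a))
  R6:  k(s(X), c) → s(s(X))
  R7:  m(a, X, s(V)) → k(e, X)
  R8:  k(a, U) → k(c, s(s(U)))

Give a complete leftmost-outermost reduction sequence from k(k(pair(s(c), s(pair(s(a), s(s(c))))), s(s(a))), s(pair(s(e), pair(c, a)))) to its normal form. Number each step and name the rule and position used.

1. k(k(pair(s(c), s(pair(s(a), s(s(c))))), s(s(a))), s(pair(s(e), pair(c, a))))  →  k(pair(s(a), s(s(c))), s(pair(s(e), pair(c, a))))   [R1 at 1]
2. k(pair(s(a), s(s(c))), s(pair(s(e), pair(c, a))))  →  s(c)   [R1 at ε]

s(c)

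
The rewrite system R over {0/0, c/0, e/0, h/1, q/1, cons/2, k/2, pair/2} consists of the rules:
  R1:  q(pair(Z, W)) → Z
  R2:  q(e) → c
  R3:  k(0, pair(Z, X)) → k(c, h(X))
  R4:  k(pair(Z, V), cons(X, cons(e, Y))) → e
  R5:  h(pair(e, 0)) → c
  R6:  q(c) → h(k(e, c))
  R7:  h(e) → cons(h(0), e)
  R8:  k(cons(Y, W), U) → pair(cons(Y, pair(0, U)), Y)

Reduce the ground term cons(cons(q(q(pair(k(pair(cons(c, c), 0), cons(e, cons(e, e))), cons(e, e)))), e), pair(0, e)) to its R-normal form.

cons(cons(c, e), pair(0, e))

1. cons(cons(q(q(pair(k(pair(cons(c, c), 0), cons(e, cons(e, e))), cons(e, e)))), e), pair(0, e))  →  cons(cons(q(k(pair(cons(c, c), 0), cons(e, cons(e, e)))), e), pair(0, e))   [R1 at 1.1.1]
2. cons(cons(q(k(pair(cons(c, c), 0), cons(e, cons(e, e)))), e), pair(0, e))  →  cons(cons(q(e), e), pair(0, e))   [R4 at 1.1.1]
3. cons(cons(q(e), e), pair(0, e))  →  cons(cons(c, e), pair(0, e))   [R2 at 1.1]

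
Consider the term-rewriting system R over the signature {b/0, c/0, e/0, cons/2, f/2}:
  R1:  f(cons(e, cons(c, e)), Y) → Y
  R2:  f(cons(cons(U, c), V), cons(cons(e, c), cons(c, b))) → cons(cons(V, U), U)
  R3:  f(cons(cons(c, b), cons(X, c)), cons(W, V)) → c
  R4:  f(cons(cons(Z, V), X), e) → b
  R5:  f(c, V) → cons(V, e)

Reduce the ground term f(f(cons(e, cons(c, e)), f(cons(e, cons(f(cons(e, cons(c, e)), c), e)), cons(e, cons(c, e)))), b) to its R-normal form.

1. f(f(cons(e, cons(c, e)), f(cons(e, cons(f(cons(e, cons(c, e)), c), e)), cons(e, cons(c, e)))), b)  →  f(f(cons(e, cons(f(cons(e, cons(c, e)), c), e)), cons(e, cons(c, e))), b)   [R1 at 1]
2. f(f(cons(e, cons(f(cons(e, cons(c, e)), c), e)), cons(e, cons(c, e))), b)  →  f(f(cons(e, cons(c, e)), cons(e, cons(c, e))), b)   [R1 at 1.1.2.1]
3. f(f(cons(e, cons(c, e)), cons(e, cons(c, e))), b)  →  f(cons(e, cons(c, e)), b)   [R1 at 1]
4. f(cons(e, cons(c, e)), b)  →  b   [R1 at ε]

b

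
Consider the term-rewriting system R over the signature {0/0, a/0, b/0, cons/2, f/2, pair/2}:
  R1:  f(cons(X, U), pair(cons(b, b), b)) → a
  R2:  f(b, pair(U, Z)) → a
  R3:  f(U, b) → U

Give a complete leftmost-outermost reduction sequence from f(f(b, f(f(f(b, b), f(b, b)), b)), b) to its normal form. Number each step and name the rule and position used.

b

1. f(f(b, f(f(f(b, b), f(b, b)), b)), b)  →  f(b, f(f(f(b, b), f(b, b)), b))   [R3 at ε]
2. f(b, f(f(f(b, b), f(b, b)), b))  →  f(b, f(f(b, b), f(b, b)))   [R3 at 2]
3. f(b, f(f(b, b), f(b, b)))  →  f(b, f(b, f(b, b)))   [R3 at 2.1]
4. f(b, f(b, f(b, b)))  →  f(b, f(b, b))   [R3 at 2.2]
5. f(b, f(b, b))  →  f(b, b)   [R3 at 2]
6. f(b, b)  →  b   [R3 at ε]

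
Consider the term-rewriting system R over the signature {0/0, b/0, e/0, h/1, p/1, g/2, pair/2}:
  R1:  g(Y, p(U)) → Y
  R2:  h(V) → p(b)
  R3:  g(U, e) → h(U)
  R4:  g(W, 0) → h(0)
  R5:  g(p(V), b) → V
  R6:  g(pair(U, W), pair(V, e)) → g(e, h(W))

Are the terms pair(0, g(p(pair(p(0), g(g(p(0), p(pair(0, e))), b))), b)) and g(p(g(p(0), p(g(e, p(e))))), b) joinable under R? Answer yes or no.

Reduce t₁ = pair(0, g(p(pair(p(0), g(g(p(0), p(pair(0, e))), b))), b)):
1. pair(0, g(p(pair(p(0), g(g(p(0), p(pair(0, e))), b))), b))  →  pair(0, pair(p(0), g(g(p(0), p(pair(0, e))), b)))   [R5 at 2]
2. pair(0, pair(p(0), g(g(p(0), p(pair(0, e))), b)))  →  pair(0, pair(p(0), g(p(0), b)))   [R1 at 2.2.1]
3. pair(0, pair(p(0), g(p(0), b)))  →  pair(0, pair(p(0), 0))   [R5 at 2.2]

Reduce t₂ = g(p(g(p(0), p(g(e, p(e))))), b):
1. g(p(g(p(0), p(g(e, p(e))))), b)  →  g(p(0), p(g(e, p(e))))   [R5 at ε]
2. g(p(0), p(g(e, p(e))))  →  p(0)   [R1 at ε]

no — NF(t₁) = pair(0, pair(p(0), 0)), NF(t₂) = p(0)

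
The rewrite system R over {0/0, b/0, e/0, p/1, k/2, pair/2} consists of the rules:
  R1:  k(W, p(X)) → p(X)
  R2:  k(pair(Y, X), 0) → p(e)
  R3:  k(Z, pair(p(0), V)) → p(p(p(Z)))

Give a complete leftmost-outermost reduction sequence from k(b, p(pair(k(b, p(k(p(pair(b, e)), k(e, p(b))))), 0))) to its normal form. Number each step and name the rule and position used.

p(pair(p(p(b)), 0))

1. k(b, p(pair(k(b, p(k(p(pair(b, e)), k(e, p(b))))), 0)))  →  p(pair(k(b, p(k(p(pair(b, e)), k(e, p(b))))), 0))   [R1 at ε]
2. p(pair(k(b, p(k(p(pair(b, e)), k(e, p(b))))), 0))  →  p(pair(p(k(p(pair(b, e)), k(e, p(b)))), 0))   [R1 at 1.1]
3. p(pair(p(k(p(pair(b, e)), k(e, p(b)))), 0))  →  p(pair(p(k(p(pair(b, e)), p(b))), 0))   [R1 at 1.1.1.2]
4. p(pair(p(k(p(pair(b, e)), p(b))), 0))  →  p(pair(p(p(b)), 0))   [R1 at 1.1.1]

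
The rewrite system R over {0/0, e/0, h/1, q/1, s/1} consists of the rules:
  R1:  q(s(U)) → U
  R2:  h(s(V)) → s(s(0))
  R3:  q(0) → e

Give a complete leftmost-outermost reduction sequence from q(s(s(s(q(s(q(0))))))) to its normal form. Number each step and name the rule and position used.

1. q(s(s(s(q(s(q(0)))))))  →  s(s(q(s(q(0)))))   [R1 at ε]
2. s(s(q(s(q(0)))))  →  s(s(q(0)))   [R1 at 1.1]
3. s(s(q(0)))  →  s(s(e))   [R3 at 1.1]

s(s(e))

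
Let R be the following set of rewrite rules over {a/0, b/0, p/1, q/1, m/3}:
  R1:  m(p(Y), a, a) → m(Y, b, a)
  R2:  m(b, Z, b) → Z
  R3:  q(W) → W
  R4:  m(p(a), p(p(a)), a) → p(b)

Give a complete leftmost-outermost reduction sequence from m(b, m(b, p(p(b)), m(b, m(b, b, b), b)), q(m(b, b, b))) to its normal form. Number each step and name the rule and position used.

1. m(b, m(b, p(p(b)), m(b, m(b, b, b), b)), q(m(b, b, b)))  →  m(b, m(b, p(p(b)), m(b, b, b)), q(m(b, b, b)))   [R2 at 2.3]
2. m(b, m(b, p(p(b)), m(b, b, b)), q(m(b, b, b)))  →  m(b, m(b, p(p(b)), b), q(m(b, b, b)))   [R2 at 2.3]
3. m(b, m(b, p(p(b)), b), q(m(b, b, b)))  →  m(b, p(p(b)), q(m(b, b, b)))   [R2 at 2]
4. m(b, p(p(b)), q(m(b, b, b)))  →  m(b, p(p(b)), m(b, b, b))   [R3 at 3]
5. m(b, p(p(b)), m(b, b, b))  →  m(b, p(p(b)), b)   [R2 at 3]
6. m(b, p(p(b)), b)  →  p(p(b))   [R2 at ε]

p(p(b))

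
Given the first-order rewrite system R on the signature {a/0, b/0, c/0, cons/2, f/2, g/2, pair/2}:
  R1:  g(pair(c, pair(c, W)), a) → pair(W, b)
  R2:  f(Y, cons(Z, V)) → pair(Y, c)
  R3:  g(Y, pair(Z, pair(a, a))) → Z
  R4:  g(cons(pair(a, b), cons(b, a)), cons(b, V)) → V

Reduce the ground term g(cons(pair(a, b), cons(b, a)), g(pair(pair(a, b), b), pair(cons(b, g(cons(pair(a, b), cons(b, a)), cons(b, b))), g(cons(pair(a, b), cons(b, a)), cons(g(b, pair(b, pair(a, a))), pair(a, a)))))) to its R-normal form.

b

1. g(cons(pair(a, b), cons(b, a)), g(pair(pair(a, b), b), pair(cons(b, g(cons(pair(a, b), cons(b, a)), cons(b, b))), g(cons(pair(a, b), cons(b, a)), cons(g(b, pair(b, pair(a, a))), pair(a, a))))))  →  g(cons(pair(a, b), cons(b, a)), g(pair(pair(a, b), b), pair(cons(b, b), g(cons(pair(a, b), cons(b, a)), cons(g(b, pair(b, pair(a, a))), pair(a, a))))))   [R4 at 2.2.1.2]
2. g(cons(pair(a, b), cons(b, a)), g(pair(pair(a, b), b), pair(cons(b, b), g(cons(pair(a, b), cons(b, a)), cons(g(b, pair(b, pair(a, a))), pair(a, a))))))  →  g(cons(pair(a, b), cons(b, a)), g(pair(pair(a, b), b), pair(cons(b, b), g(cons(pair(a, b), cons(b, a)), cons(b, pair(a, a))))))   [R3 at 2.2.2.2.1]
3. g(cons(pair(a, b), cons(b, a)), g(pair(pair(a, b), b), pair(cons(b, b), g(cons(pair(a, b), cons(b, a)), cons(b, pair(a, a))))))  →  g(cons(pair(a, b), cons(b, a)), g(pair(pair(a, b), b), pair(cons(b, b), pair(a, a))))   [R4 at 2.2.2]
4. g(cons(pair(a, b), cons(b, a)), g(pair(pair(a, b), b), pair(cons(b, b), pair(a, a))))  →  g(cons(pair(a, b), cons(b, a)), cons(b, b))   [R3 at 2]
5. g(cons(pair(a, b), cons(b, a)), cons(b, b))  →  b   [R4 at ε]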